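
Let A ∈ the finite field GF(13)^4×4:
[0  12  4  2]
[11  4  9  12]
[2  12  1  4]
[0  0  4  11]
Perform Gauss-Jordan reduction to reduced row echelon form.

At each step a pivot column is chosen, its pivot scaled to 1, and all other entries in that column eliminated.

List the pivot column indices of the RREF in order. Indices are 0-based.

pivot columns: 0, 1, 2, 3

step 1: exchange rows 0,1
step 1: normalize row 0 (÷11) = (1, 11, 2, 7)
  row 2: subtract 2×row0 = (0, 3, 10, 3)
step 2: normalize row 1 (÷12) = (0, 1, 9, 11)
  row 0: subtract 11×row1 = (1, 0, 7, 3)
  row 2: subtract 3×row1 = (0, 0, 9, 9)
step 3: normalize row 2 (÷9) = (0, 0, 1, 1)
  row 0: subtract 7×row2 = (1, 0, 0, 9)
  row 1: subtract 9×row2 = (0, 1, 0, 2)
  row 3: subtract 4×row2 = (0, 0, 0, 7)
step 4: normalize row 3 (÷7) = (0, 0, 0, 1)
  row 0: subtract 9×row3 = (1, 0, 0, 0)
  row 1: subtract 2×row3 = (0, 1, 0, 0)
  row 2: subtract 1×row3 = (0, 0, 1, 0)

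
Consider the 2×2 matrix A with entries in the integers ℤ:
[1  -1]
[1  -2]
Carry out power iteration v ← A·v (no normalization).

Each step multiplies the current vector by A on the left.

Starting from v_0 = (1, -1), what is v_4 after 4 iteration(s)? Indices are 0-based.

v_4 = (-4, -11)

v_0 = (1, -1).
v_1 = A·v_0 = (2, 3).
v_2 = A·v_1 = (-1, -4).
v_3 = A·v_2 = (3, 7).
v_4 = A·v_3 = (-4, -11).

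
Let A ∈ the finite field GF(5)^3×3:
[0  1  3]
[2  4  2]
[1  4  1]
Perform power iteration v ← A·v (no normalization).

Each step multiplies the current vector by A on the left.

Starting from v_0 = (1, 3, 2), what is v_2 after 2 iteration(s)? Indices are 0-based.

v_0 = (1, 3, 2).
v_1 = A·v_0 = (4, 3, 0).
v_2 = A·v_1 = (3, 0, 1).

v_2 = (3, 0, 1)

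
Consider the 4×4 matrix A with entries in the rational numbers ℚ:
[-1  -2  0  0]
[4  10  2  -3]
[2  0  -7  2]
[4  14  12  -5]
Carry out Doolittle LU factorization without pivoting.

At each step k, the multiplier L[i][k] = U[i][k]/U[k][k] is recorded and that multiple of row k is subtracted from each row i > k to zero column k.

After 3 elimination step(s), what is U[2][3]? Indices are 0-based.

U[2][3] = -4

k=0: U[0][0]=-1
  eliminate (1,0): mult=-4, new row 1: (0, 2, 2, -3); set L[1][0]=-4
  eliminate (2,0): mult=-2, new row 2: (0, -4, -7, 2); set L[2][0]=-2
  eliminate (3,0): mult=-4, new row 3: (0, 6, 12, -5); set L[3][0]=-4
k=1: U[1][1]=2
  eliminate (2,1): mult=-2, new row 2: (0, 0, -3, -4); set L[2][1]=-2
  eliminate (3,1): mult=3, new row 3: (0, 0, 6, 4); set L[3][1]=3
k=2: U[2][2]=-3
  eliminate (3,2): mult=-2, new row 3: (0, 0, 0, -4); set L[3][2]=-2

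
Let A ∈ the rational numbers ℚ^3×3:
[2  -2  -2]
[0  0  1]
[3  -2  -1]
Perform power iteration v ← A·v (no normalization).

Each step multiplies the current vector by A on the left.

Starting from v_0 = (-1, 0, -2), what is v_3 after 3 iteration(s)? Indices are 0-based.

v_0 = (-1, 0, -2).
v_1 = A·v_0 = (2, -2, -1).
v_2 = A·v_1 = (10, -1, 11).
v_3 = A·v_2 = (0, 11, 21).

v_3 = (0, 11, 21)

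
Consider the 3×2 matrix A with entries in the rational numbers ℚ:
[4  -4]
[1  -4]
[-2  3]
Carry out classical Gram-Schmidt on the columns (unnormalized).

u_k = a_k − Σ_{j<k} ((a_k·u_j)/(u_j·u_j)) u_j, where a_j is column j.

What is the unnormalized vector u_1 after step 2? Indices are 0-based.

Step 1: u_0 = a_0 = (4, 1, -2).
Step 2: u_1 = a_1 − (-26/21)·u_0 = (20/21, -58/21, 11/21).

u_1 = (20/21, -58/21, 11/21)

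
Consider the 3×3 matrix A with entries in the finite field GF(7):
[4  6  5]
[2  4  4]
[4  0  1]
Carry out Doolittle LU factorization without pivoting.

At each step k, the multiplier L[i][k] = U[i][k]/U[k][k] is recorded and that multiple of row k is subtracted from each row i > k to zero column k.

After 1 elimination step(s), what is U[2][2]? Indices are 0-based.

U[2][2] = 3

k=0: U[0][0]=4
  eliminate (1,0): mult=4, new row 1: (0, 1, 5); set L[1][0]=4
  eliminate (2,0): mult=1, new row 2: (0, 1, 3); set L[2][0]=1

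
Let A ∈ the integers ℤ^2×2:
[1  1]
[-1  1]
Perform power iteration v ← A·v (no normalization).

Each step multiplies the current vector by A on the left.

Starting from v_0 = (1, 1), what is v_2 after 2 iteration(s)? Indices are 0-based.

v_2 = (2, -2)

v_0 = (1, 1).
v_1 = A·v_0 = (2, 0).
v_2 = A·v_1 = (2, -2).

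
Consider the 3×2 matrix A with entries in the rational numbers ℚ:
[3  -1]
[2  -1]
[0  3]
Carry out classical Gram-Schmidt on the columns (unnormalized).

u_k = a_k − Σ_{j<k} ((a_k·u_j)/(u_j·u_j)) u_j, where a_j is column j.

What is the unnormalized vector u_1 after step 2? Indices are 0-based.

Step 1: u_0 = a_0 = (3, 2, 0).
Step 2: u_1 = a_1 − (-5/13)·u_0 = (2/13, -3/13, 3).

u_1 = (2/13, -3/13, 3)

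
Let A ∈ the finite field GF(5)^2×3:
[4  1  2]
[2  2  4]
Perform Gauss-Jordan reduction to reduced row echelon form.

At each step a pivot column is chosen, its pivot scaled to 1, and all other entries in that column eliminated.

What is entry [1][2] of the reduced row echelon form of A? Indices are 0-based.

pivot(0,0)=4: scale R0 → (1, 4, 3)
  clear (1,0): R1 −= (2)R0 → (0, 4, 3)
pivot(1,1)=4: scale R1 → (0, 1, 2)
  clear (0,1): R0 −= (4)R1 → (1, 0, 0)

M[1][2] = 2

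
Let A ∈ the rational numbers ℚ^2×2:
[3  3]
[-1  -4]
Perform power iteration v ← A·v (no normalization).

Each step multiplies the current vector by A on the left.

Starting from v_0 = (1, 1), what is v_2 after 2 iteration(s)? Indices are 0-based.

v_0 = (1, 1).
v_1 = A·v_0 = (6, -5).
v_2 = A·v_1 = (3, 14).

v_2 = (3, 14)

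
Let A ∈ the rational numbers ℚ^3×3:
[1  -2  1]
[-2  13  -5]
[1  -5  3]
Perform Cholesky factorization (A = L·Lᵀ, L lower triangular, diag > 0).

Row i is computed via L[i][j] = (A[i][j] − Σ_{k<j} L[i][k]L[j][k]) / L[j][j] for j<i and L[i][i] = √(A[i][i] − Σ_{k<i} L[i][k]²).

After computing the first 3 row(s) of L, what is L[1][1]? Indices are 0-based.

L[1][1] = 3

Step 1: L[0][0] = √(1) = 1.
  L[1][0] = (-2) / L[0][0] = -2.
Step 2: L[1][1] = √(9) = 3.
  L[2][0] = (1) / L[0][0] = 1.
  L[2][1] = (-3) / L[1][1] = -1.
Step 3: L[2][2] = √(1) = 1.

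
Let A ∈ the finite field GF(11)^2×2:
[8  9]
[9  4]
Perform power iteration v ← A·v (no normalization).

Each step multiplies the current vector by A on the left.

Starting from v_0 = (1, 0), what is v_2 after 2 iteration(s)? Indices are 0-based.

v_0 = (1, 0).
v_1 = A·v_0 = (8, 9).
v_2 = A·v_1 = (2, 9).

v_2 = (2, 9)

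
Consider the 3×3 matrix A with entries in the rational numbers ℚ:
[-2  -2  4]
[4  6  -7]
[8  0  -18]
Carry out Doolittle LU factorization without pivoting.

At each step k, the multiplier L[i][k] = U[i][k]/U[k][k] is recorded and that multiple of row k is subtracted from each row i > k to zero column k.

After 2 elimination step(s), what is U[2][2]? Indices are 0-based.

Step 1: pivot at (0,0) is -2.
  row1 ← row1 − (-2)·row0  ⇒  L[1][0]=-2, U row1=(0, 2, 1)
  row2 ← row2 − (-4)·row0  ⇒  L[2][0]=-4, U row2=(0, -8, -2)
Step 2: pivot at (1,1) is 2.
  row2 ← row2 − (-4)·row1  ⇒  L[2][1]=-4, U row2=(0, 0, 2)

U[2][2] = 2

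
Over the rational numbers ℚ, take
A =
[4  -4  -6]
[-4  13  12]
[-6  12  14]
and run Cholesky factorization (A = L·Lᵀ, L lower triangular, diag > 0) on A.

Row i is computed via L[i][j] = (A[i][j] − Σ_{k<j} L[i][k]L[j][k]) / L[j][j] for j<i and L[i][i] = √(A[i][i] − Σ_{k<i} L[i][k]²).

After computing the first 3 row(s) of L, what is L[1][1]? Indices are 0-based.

Step 1: L[0][0] = √(4) = 2.
  L[1][0] = (-4) / L[0][0] = -2.
Step 2: L[1][1] = √(9) = 3.
  L[2][0] = (-6) / L[0][0] = -3.
  L[2][1] = (6) / L[1][1] = 2.
Step 3: L[2][2] = √(1) = 1.

L[1][1] = 3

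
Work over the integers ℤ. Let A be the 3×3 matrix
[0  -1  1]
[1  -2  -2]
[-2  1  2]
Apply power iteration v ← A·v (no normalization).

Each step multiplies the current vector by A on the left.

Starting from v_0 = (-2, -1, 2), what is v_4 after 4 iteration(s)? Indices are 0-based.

v_4 = (-26, 23, -39)

v_0 = (-2, -1, 2).
v_1 = A·v_0 = (3, -4, 7).
v_2 = A·v_1 = (11, -3, 4).
v_3 = A·v_2 = (7, 9, -17).
v_4 = A·v_3 = (-26, 23, -39).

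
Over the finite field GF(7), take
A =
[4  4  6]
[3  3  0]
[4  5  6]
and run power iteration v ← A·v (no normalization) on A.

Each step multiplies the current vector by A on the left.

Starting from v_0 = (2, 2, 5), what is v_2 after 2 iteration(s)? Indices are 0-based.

v_0 = (2, 2, 5).
v_1 = A·v_0 = (4, 5, 6).
v_2 = A·v_1 = (2, 6, 0).

v_2 = (2, 6, 0)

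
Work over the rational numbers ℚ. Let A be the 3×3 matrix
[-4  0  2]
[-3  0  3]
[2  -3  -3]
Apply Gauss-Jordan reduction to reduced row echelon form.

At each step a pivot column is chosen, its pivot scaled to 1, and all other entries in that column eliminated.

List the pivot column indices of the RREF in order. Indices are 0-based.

pivot columns: 0, 1, 2

step 1: normalize row 0 (÷-4) = (1, 0, -1/2)
  row 1: subtract -3×row0 = (0, 0, 3/2)
  row 2: subtract 2×row0 = (0, -3, -2)
step 2: exchange rows 1,2
step 2: normalize row 1 (÷-3) = (0, 1, 2/3)
step 3: normalize row 2 (÷3/2) = (0, 0, 1)
  row 0: subtract -1/2×row2 = (1, 0, 0)
  row 1: subtract 2/3×row2 = (0, 1, 0)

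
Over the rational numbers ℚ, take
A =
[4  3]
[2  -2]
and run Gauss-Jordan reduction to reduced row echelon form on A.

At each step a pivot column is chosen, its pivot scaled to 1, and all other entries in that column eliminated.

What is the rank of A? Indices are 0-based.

[1] R0 /= 4  ⇒  (1, 3/4)
     R1 -= 2·R0  ⇒  (0, -7/2)
[2] R1 /= -7/2  ⇒  (0, 1)
     R0 -= 3/4·R1  ⇒  (1, 0)

rank = 2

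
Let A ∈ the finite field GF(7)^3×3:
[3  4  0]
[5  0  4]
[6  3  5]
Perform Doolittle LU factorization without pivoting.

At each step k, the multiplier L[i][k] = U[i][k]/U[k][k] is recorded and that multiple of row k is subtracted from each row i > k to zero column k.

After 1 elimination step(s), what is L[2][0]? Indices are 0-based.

L[2][0] = 2

Step 1: pivot at (0,0) is 3.
  row1 ← row1 − (4)·row0  ⇒  L[1][0]=4, U row1=(0, 5, 4)
  row2 ← row2 − (2)·row0  ⇒  L[2][0]=2, U row2=(0, 2, 5)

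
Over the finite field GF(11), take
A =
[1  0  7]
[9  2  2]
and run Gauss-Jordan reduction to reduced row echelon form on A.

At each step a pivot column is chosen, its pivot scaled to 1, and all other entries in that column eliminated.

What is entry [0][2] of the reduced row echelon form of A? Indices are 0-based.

M[0][2] = 7

[1] R0 /= 1  ⇒  (1, 0, 7)
     R1 -= 9·R0  ⇒  (0, 2, 5)
[2] R1 /= 2  ⇒  (0, 1, 8)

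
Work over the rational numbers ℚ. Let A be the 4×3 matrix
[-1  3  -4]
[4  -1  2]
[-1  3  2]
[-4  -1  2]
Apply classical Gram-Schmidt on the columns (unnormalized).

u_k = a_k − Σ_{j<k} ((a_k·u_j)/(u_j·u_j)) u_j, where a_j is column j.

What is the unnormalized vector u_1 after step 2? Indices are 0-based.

Step 1: u_0 = a_0 = (-1, 4, -1, -4).
Step 2: u_1 = a_1 − (-3/17)·u_0 = (48/17, -5/17, 48/17, -29/17).

u_1 = (48/17, -5/17, 48/17, -29/17)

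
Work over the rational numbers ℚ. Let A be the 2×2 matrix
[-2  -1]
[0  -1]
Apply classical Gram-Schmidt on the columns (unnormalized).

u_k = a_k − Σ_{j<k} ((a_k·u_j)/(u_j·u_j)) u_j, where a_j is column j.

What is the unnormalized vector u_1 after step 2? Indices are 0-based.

Step 1: u_0 = a_0 = (-2, 0).
Step 2: u_1 = a_1 − (1/2)·u_0 = (0, -1).

u_1 = (0, -1)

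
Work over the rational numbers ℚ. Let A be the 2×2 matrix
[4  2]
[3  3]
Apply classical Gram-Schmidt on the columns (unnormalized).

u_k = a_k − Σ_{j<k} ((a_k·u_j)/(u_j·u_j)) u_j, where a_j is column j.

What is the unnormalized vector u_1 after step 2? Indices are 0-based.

u_1 = (-18/25, 24/25)

Step 1: u_0 = a_0 = (4, 3).
Step 2: u_1 = a_1 − (17/25)·u_0 = (-18/25, 24/25).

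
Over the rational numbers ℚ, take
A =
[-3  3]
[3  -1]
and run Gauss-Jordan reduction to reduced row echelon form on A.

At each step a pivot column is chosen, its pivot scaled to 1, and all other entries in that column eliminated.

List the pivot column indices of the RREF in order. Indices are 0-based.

pivot columns: 0, 1

step 1: normalize row 0 (÷-3) = (1, -1)
  row 1: subtract 3×row0 = (0, 2)
step 2: normalize row 1 (÷2) = (0, 1)
  row 0: subtract -1×row1 = (1, 0)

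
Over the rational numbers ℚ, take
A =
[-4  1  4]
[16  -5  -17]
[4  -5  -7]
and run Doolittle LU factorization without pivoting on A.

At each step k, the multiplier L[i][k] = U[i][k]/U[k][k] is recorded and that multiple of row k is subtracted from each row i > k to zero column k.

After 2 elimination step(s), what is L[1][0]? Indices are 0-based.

[col 0] pivot -4
  R1 -= -4*R0 → (0, -1, -1)  (L[1][0] := -4)
  R2 -= -1*R0 → (0, -4, -3)  (L[2][0] := -1)
[col 1] pivot -1
  R2 -= 4*R1 → (0, 0, 1)  (L[2][1] := 4)

L[1][0] = -4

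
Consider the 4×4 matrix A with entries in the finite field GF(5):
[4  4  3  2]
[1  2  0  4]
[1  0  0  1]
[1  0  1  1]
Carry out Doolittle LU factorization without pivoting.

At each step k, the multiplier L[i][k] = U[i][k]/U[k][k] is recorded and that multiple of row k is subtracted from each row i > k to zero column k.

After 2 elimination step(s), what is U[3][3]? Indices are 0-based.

Step 1: pivot at (0,0) is 4.
  row1 ← row1 − (4)·row0  ⇒  L[1][0]=4, U row1=(0, 1, 3, 1)
  row2 ← row2 − (4)·row0  ⇒  L[2][0]=4, U row2=(0, 4, 3, 3)
  row3 ← row3 − (4)·row0  ⇒  L[3][0]=4, U row3=(0, 4, 4, 3)
Step 2: pivot at (1,1) is 1.
  row2 ← row2 − (4)·row1  ⇒  L[2][1]=4, U row2=(0, 0, 1, 4)
  row3 ← row3 − (4)·row1  ⇒  L[3][1]=4, U row3=(0, 0, 2, 4)

U[3][3] = 4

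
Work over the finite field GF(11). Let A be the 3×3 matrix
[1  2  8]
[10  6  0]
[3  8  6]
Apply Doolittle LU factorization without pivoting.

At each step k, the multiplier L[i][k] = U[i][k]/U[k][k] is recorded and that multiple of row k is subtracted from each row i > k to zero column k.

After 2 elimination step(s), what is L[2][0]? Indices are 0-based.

[col 0] pivot 1
  R1 -= 10*R0 → (0, 8, 8)  (L[1][0] := 10)
  R2 -= 3*R0 → (0, 2, 4)  (L[2][0] := 3)
[col 1] pivot 8
  R2 -= 3*R1 → (0, 0, 2)  (L[2][1] := 3)

L[2][0] = 3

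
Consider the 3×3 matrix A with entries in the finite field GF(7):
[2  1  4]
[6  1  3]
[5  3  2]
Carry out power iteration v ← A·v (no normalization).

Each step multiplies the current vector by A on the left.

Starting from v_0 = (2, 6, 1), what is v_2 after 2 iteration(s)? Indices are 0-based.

v_0 = (2, 6, 1).
v_1 = A·v_0 = (0, 0, 2).
v_2 = A·v_1 = (1, 6, 4).

v_2 = (1, 6, 4)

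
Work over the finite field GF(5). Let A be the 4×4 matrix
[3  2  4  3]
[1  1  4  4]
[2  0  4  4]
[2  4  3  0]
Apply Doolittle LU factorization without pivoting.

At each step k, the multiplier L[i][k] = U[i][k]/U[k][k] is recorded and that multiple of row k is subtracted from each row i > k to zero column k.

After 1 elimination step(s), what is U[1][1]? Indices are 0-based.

Step 1: pivot at (0,0) is 3.
  row1 ← row1 − (2)·row0  ⇒  L[1][0]=2, U row1=(0, 2, 1, 3)
  row2 ← row2 − (4)·row0  ⇒  L[2][0]=4, U row2=(0, 2, 3, 2)
  row3 ← row3 − (4)·row0  ⇒  L[3][0]=4, U row3=(0, 1, 2, 3)

U[1][1] = 2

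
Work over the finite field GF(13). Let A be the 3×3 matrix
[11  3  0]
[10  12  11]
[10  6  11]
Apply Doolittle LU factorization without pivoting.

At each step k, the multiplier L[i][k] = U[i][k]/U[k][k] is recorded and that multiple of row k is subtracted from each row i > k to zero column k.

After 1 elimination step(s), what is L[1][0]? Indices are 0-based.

L[1][0] = 8

Step 1: pivot at (0,0) is 11.
  row1 ← row1 − (8)·row0  ⇒  L[1][0]=8, U row1=(0, 1, 11)
  row2 ← row2 − (8)·row0  ⇒  L[2][0]=8, U row2=(0, 8, 11)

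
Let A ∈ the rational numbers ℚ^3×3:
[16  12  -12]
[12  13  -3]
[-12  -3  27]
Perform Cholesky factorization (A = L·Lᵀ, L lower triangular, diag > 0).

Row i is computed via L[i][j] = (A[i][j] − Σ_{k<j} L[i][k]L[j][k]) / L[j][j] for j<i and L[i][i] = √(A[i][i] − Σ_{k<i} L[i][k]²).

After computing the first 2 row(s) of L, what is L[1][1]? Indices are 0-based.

L[1][1] = 2

Step 1: L[0][0] = √(16) = 4.
  L[1][0] = (12) / L[0][0] = 3.
Step 2: L[1][1] = √(4) = 2.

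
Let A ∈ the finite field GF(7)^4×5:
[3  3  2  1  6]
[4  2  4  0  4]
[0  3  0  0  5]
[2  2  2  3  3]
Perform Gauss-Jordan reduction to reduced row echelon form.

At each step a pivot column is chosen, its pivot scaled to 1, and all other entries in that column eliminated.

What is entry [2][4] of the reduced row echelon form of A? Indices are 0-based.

[1] R0 /= 3  ⇒  (1, 1, 3, 5, 2)
     R1 -= 4·R0  ⇒  (0, 5, 6, 1, 3)
     R3 -= 2·R0  ⇒  (0, 0, 3, 0, 6)
[2] R1 /= 5  ⇒  (0, 1, 4, 3, 2)
     R0 -= 1·R1  ⇒  (1, 0, 6, 2, 0)
     R2 -= 3·R1  ⇒  (0, 0, 2, 5, 6)
[3] R2 /= 2  ⇒  (0, 0, 1, 6, 3)
     R0 -= 6·R2  ⇒  (1, 0, 0, 1, 3)
     R1 -= 4·R2  ⇒  (0, 1, 0, 0, 4)
     R3 -= 3·R2  ⇒  (0, 0, 0, 3, 4)
[4] R3 /= 3  ⇒  (0, 0, 0, 1, 6)
     R0 -= 1·R3  ⇒  (1, 0, 0, 0, 4)
     R2 -= 6·R3  ⇒  (0, 0, 1, 0, 2)

M[2][4] = 2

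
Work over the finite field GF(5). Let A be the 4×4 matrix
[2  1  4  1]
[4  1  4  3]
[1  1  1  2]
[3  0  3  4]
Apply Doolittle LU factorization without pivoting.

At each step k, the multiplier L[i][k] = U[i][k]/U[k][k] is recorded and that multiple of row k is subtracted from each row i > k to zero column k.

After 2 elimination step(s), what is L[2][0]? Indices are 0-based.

L[2][0] = 3

Step 1: pivot at (0,0) is 2.
  row1 ← row1 − (2)·row0  ⇒  L[1][0]=2, U row1=(0, 4, 1, 1)
  row2 ← row2 − (3)·row0  ⇒  L[2][0]=3, U row2=(0, 3, 4, 4)
  row3 ← row3 − (4)·row0  ⇒  L[3][0]=4, U row3=(0, 1, 2, 0)
Step 2: pivot at (1,1) is 4.
  row2 ← row2 − (2)·row1  ⇒  L[2][1]=2, U row2=(0, 0, 2, 2)
  row3 ← row3 − (4)·row1  ⇒  L[3][1]=4, U row3=(0, 0, 3, 1)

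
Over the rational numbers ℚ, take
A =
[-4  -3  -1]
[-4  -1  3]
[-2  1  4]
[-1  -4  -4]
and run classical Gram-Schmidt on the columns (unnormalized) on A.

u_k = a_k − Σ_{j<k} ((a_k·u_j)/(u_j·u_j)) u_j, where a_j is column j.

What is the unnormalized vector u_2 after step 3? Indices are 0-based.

Step 1: u_0 = a_0 = (-4, -4, -2, -1).
Step 2: u_1 = a_1 − (18/37)·u_0 = (-39/37, 35/37, 73/37, -130/37).
Step 3: u_2 = a_2 − (-12/37)·u_0 − (956/675)·u_1 = (-181/225, 49/135, 376/675, 88/135).

u_2 = (-181/225, 49/135, 376/675, 88/135)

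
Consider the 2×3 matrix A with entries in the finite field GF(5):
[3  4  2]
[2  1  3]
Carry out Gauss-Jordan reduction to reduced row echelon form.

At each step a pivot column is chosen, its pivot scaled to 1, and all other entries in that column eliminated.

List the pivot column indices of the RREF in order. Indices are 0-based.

pivot columns: 0

[1] R0 /= 3  ⇒  (1, 3, 4)
     R1 -= 2·R0  ⇒  (0, 0, 0)
column 1 empty below row 1
column 2 empty below row 1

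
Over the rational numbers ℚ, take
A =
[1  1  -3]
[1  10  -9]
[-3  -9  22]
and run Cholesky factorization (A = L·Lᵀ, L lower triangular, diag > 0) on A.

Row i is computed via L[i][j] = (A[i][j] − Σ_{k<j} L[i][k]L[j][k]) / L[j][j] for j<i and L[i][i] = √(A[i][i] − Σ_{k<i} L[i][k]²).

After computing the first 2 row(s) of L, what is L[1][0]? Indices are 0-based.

L[1][0] = 1

Step 1: L[0][0] = √(1) = 1.
  L[1][0] = (1) / L[0][0] = 1.
Step 2: L[1][1] = √(9) = 3.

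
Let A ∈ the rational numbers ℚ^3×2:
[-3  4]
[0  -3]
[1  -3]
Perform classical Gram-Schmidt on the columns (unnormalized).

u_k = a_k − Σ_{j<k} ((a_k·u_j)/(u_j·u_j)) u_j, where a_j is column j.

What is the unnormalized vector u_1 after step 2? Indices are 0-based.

Step 1: u_0 = a_0 = (-3, 0, 1).
Step 2: u_1 = a_1 − (-3/2)·u_0 = (-1/2, -3, -3/2).

u_1 = (-1/2, -3, -3/2)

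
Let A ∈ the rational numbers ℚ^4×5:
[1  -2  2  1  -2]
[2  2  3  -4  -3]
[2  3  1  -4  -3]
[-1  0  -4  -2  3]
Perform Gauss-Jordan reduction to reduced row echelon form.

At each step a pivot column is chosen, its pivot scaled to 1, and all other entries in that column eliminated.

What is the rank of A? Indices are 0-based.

rank = 4

step 1: normalize row 0 (÷1) = (1, -2, 2, 1, -2)
  row 1: subtract 2×row0 = (0, 6, -1, -6, 1)
  row 2: subtract 2×row0 = (0, 7, -3, -6, 1)
  row 3: subtract -1×row0 = (0, -2, -2, -1, 1)
step 2: normalize row 1 (÷6) = (0, 1, -1/6, -1, 1/6)
  row 0: subtract -2×row1 = (1, 0, 5/3, -1, -5/3)
  row 2: subtract 7×row1 = (0, 0, -11/6, 1, -1/6)
  row 3: subtract -2×row1 = (0, 0, -7/3, -3, 4/3)
step 3: normalize row 2 (÷-11/6) = (0, 0, 1, -6/11, 1/11)
  row 0: subtract 5/3×row2 = (1, 0, 0, -1/11, -20/11)
  row 1: subtract -1/6×row2 = (0, 1, 0, -12/11, 2/11)
  row 3: subtract -7/3×row2 = (0, 0, 0, -47/11, 17/11)
step 4: normalize row 3 (÷-47/11) = (0, 0, 0, 1, -17/47)
  row 0: subtract -1/11×row3 = (1, 0, 0, 0, -87/47)
  row 1: subtract -12/11×row3 = (0, 1, 0, 0, -10/47)
  row 2: subtract -6/11×row3 = (0, 0, 1, 0, -5/47)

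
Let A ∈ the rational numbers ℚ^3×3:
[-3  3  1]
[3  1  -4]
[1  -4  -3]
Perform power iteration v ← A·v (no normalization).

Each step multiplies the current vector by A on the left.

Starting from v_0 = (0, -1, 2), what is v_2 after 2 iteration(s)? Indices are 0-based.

v_2 = (-26, -4, 41)

v_0 = (0, -1, 2).
v_1 = A·v_0 = (-1, -9, -2).
v_2 = A·v_1 = (-26, -4, 41).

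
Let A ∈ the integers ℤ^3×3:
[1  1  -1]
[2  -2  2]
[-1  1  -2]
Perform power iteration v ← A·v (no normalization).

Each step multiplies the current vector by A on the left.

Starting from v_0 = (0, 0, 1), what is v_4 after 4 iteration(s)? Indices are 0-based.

v_0 = (0, 0, 1).
v_1 = A·v_0 = (-1, 2, -2).
v_2 = A·v_1 = (3, -10, 7).
v_3 = A·v_2 = (-14, 40, -27).
v_4 = A·v_3 = (53, -162, 108).

v_4 = (53, -162, 108)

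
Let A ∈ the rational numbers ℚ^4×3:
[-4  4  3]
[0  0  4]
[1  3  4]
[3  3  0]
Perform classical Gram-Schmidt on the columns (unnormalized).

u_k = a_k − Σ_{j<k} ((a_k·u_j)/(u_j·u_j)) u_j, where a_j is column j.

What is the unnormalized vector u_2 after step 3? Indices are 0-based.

u_2 = (-117/217, 4, 468/217, -312/217)

Step 1: u_0 = a_0 = (-4, 0, 1, 3).
Step 2: u_1 = a_1 − (-2/13)·u_0 = (44/13, 0, 41/13, 45/13).
Step 3: u_2 = a_2 − (-4/13)·u_0 − (148/217)·u_1 = (-117/217, 4, 468/217, -312/217).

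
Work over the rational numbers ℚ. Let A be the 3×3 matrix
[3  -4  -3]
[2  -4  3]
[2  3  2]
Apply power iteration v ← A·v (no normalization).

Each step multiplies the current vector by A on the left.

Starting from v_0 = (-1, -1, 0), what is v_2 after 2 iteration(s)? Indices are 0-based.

v_0 = (-1, -1, 0).
v_1 = A·v_0 = (1, 2, -5).
v_2 = A·v_1 = (10, -21, -2).

v_2 = (10, -21, -2)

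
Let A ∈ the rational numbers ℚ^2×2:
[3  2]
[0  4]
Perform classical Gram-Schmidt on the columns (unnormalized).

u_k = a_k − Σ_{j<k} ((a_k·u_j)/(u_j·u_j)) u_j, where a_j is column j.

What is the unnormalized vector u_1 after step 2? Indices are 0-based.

Step 1: u_0 = a_0 = (3, 0).
Step 2: u_1 = a_1 − (2/3)·u_0 = (0, 4).

u_1 = (0, 4)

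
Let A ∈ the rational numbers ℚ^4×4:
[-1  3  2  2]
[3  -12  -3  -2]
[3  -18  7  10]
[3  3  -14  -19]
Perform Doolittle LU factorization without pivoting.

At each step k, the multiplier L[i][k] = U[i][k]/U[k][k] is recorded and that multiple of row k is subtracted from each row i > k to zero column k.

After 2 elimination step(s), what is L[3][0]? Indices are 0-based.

L[3][0] = -3

k=0: U[0][0]=-1
  eliminate (1,0): mult=-3, new row 1: (0, -3, 3, 4); set L[1][0]=-3
  eliminate (2,0): mult=-3, new row 2: (0, -9, 13, 16); set L[2][0]=-3
  eliminate (3,0): mult=-3, new row 3: (0, 12, -8, -13); set L[3][0]=-3
k=1: U[1][1]=-3
  eliminate (2,1): mult=3, new row 2: (0, 0, 4, 4); set L[2][1]=3
  eliminate (3,1): mult=-4, new row 3: (0, 0, 4, 3); set L[3][1]=-4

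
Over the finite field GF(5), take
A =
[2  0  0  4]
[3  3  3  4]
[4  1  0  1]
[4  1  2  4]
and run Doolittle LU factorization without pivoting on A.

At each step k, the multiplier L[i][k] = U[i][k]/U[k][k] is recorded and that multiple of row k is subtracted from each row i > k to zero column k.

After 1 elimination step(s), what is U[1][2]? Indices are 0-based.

Step 1: pivot at (0,0) is 2.
  row1 ← row1 − (4)·row0  ⇒  L[1][0]=4, U row1=(0, 3, 3, 3)
  row2 ← row2 − (2)·row0  ⇒  L[2][0]=2, U row2=(0, 1, 0, 3)
  row3 ← row3 − (2)·row0  ⇒  L[3][0]=2, U row3=(0, 1, 2, 1)

U[1][2] = 3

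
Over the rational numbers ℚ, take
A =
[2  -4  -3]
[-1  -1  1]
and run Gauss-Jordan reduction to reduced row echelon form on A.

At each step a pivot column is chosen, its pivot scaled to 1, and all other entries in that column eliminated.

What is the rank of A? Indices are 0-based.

rank = 2

pivot(0,0)=2: scale R0 → (1, -2, -3/2)
  clear (1,0): R1 −= (-1)R0 → (0, -3, -1/2)
pivot(1,1)=-3: scale R1 → (0, 1, 1/6)
  clear (0,1): R0 −= (-2)R1 → (1, 0, -7/6)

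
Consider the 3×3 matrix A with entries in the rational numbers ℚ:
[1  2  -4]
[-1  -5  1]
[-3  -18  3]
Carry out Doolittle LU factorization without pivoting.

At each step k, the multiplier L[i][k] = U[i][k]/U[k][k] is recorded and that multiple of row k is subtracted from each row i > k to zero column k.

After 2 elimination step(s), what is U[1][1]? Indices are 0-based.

U[1][1] = -3

Step 1: pivot at (0,0) is 1.
  row1 ← row1 − (-1)·row0  ⇒  L[1][0]=-1, U row1=(0, -3, -3)
  row2 ← row2 − (-3)·row0  ⇒  L[2][0]=-3, U row2=(0, -12, -9)
Step 2: pivot at (1,1) is -3.
  row2 ← row2 − (4)·row1  ⇒  L[2][1]=4, U row2=(0, 0, 3)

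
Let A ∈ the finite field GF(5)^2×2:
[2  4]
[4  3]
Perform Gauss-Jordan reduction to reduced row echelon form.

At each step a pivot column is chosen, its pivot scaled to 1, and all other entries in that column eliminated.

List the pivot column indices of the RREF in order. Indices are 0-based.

pivot columns: 0

[1] R0 /= 2  ⇒  (1, 2)
     R1 -= 4·R0  ⇒  (0, 0)
column 1 empty below row 1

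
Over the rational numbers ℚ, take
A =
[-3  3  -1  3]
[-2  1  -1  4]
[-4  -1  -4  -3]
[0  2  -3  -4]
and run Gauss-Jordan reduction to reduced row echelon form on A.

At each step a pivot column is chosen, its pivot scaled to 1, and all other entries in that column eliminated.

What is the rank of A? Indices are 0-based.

rank = 4

[1] R0 /= -3  ⇒  (1, -1, 1/3, -1)
     R1 -= -2·R0  ⇒  (0, -1, -1/3, 2)
     R2 -= -4·R0  ⇒  (0, -5, -8/3, -7)
[2] R1 /= -1  ⇒  (0, 1, 1/3, -2)
     R0 -= -1·R1  ⇒  (1, 0, 2/3, -3)
     R2 -= -5·R1  ⇒  (0, 0, -1, -17)
     R3 -= 2·R1  ⇒  (0, 0, -11/3, 0)
[3] R2 /= -1  ⇒  (0, 0, 1, 17)
     R0 -= 2/3·R2  ⇒  (1, 0, 0, -43/3)
     R1 -= 1/3·R2  ⇒  (0, 1, 0, -23/3)
     R3 -= -11/3·R2  ⇒  (0, 0, 0, 187/3)
[4] R3 /= 187/3  ⇒  (0, 0, 0, 1)
     R0 -= -43/3·R3  ⇒  (1, 0, 0, 0)
     R1 -= -23/3·R3  ⇒  (0, 1, 0, 0)
     R2 -= 17·R3  ⇒  (0, 0, 1, 0)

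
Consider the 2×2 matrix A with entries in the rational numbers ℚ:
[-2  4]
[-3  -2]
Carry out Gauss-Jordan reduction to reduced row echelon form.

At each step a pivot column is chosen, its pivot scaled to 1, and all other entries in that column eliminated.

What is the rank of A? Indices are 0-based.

step 1: normalize row 0 (÷-2) = (1, -2)
  row 1: subtract -3×row0 = (0, -8)
step 2: normalize row 1 (÷-8) = (0, 1)
  row 0: subtract -2×row1 = (1, 0)

rank = 2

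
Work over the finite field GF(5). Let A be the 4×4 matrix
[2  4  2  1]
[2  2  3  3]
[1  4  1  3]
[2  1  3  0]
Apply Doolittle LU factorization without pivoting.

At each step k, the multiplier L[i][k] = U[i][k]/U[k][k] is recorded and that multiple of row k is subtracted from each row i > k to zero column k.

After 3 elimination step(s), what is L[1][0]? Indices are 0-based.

L[1][0] = 1

[col 0] pivot 2
  R1 -= 1*R0 → (0, 3, 1, 2)  (L[1][0] := 1)
  R2 -= 3*R0 → (0, 2, 0, 0)  (L[2][0] := 3)
  R3 -= 1*R0 → (0, 2, 1, 4)  (L[3][0] := 1)
[col 1] pivot 3
  R2 -= 4*R1 → (0, 0, 1, 2)  (L[2][1] := 4)
  R3 -= 4*R1 → (0, 0, 2, 1)  (L[3][1] := 4)
[col 2] pivot 1
  R3 -= 2*R2 → (0, 0, 0, 2)  (L[3][2] := 2)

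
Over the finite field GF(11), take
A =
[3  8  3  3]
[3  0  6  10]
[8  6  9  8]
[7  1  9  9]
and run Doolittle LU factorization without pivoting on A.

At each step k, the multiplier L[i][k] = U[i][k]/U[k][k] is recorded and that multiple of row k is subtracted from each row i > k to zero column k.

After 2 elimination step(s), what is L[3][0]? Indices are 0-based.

L[3][0] = 6

[col 0] pivot 3
  R1 -= 1*R0 → (0, 3, 3, 7)  (L[1][0] := 1)
  R2 -= 10*R0 → (0, 3, 1, 0)  (L[2][0] := 10)
  R3 -= 6*R0 → (0, 8, 2, 2)  (L[3][0] := 6)
[col 1] pivot 3
  R2 -= 1*R1 → (0, 0, 9, 4)  (L[2][1] := 1)
  R3 -= 10*R1 → (0, 0, 5, 9)  (L[3][1] := 10)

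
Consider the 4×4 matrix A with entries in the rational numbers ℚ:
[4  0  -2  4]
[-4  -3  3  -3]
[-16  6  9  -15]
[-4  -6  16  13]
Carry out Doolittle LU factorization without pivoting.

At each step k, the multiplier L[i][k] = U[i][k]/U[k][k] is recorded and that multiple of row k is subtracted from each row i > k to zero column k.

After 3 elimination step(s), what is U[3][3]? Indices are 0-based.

U[3][3] = 3

k=0: U[0][0]=4
  eliminate (1,0): mult=-1, new row 1: (0, -3, 1, 1); set L[1][0]=-1
  eliminate (2,0): mult=-4, new row 2: (0, 6, 1, 1); set L[2][0]=-4
  eliminate (3,0): mult=-1, new row 3: (0, -6, 14, 17); set L[3][0]=-1
k=1: U[1][1]=-3
  eliminate (2,1): mult=-2, new row 2: (0, 0, 3, 3); set L[2][1]=-2
  eliminate (3,1): mult=2, new row 3: (0, 0, 12, 15); set L[3][1]=2
k=2: U[2][2]=3
  eliminate (3,2): mult=4, new row 3: (0, 0, 0, 3); set L[3][2]=4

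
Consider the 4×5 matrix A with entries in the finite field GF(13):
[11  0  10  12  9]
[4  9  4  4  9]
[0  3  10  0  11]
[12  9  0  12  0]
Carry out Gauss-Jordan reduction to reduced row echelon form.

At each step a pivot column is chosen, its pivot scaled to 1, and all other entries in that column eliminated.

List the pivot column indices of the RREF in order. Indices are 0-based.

pivot columns: 0, 1, 2, 3

step 1: normalize row 0 (÷11) = (1, 0, 8, 7, 2)
  row 1: subtract 4×row0 = (0, 9, 11, 2, 1)
  row 3: subtract 12×row0 = (0, 9, 8, 6, 2)
step 2: normalize row 1 (÷9) = (0, 1, 7, 6, 3)
  row 2: subtract 3×row1 = (0, 0, 2, 8, 2)
  row 3: subtract 9×row1 = (0, 0, 10, 4, 1)
step 3: normalize row 2 (÷2) = (0, 0, 1, 4, 1)
  row 0: subtract 8×row2 = (1, 0, 0, 1, 7)
  row 1: subtract 7×row2 = (0, 1, 0, 4, 9)
  row 3: subtract 10×row2 = (0, 0, 0, 3, 4)
step 4: normalize row 3 (÷3) = (0, 0, 0, 1, 10)
  row 0: subtract 1×row3 = (1, 0, 0, 0, 10)
  row 1: subtract 4×row3 = (0, 1, 0, 0, 8)
  row 2: subtract 4×row3 = (0, 0, 1, 0, 0)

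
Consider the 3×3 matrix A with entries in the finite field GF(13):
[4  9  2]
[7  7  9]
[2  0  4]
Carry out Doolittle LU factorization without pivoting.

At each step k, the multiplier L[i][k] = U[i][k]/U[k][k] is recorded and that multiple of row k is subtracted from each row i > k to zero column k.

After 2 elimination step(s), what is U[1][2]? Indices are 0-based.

U[1][2] = 12

Step 1: pivot at (0,0) is 4.
  row1 ← row1 − (5)·row0  ⇒  L[1][0]=5, U row1=(0, 1, 12)
  row2 ← row2 − (7)·row0  ⇒  L[2][0]=7, U row2=(0, 2, 3)
Step 2: pivot at (1,1) is 1.
  row2 ← row2 − (2)·row1  ⇒  L[2][1]=2, U row2=(0, 0, 5)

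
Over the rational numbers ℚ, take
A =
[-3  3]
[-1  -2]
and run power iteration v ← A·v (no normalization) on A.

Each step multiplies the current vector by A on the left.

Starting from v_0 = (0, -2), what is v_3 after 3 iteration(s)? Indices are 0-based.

v_0 = (0, -2).
v_1 = A·v_0 = (-6, 4).
v_2 = A·v_1 = (30, -2).
v_3 = A·v_2 = (-96, -26).

v_3 = (-96, -26)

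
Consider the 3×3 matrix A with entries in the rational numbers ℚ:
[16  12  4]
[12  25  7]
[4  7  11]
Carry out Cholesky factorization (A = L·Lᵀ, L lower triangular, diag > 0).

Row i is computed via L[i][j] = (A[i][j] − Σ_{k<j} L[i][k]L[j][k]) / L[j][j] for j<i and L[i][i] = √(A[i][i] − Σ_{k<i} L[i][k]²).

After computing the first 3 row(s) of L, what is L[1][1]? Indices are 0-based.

Step 1: L[0][0] = √(16) = 4.
  L[1][0] = (12) / L[0][0] = 3.
Step 2: L[1][1] = √(16) = 4.
  L[2][0] = (4) / L[0][0] = 1.
  L[2][1] = (4) / L[1][1] = 1.
Step 3: L[2][2] = √(9) = 3.

L[1][1] = 4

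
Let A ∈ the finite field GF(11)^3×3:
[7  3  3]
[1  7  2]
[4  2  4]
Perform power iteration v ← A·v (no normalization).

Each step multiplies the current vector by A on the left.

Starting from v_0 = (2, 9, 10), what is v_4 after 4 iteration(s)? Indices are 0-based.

v_0 = (2, 9, 10).
v_1 = A·v_0 = (5, 8, 0).
v_2 = A·v_1 = (4, 6, 3).
v_3 = A·v_2 = (0, 8, 7).
v_4 = A·v_3 = (1, 4, 0).

v_4 = (1, 4, 0)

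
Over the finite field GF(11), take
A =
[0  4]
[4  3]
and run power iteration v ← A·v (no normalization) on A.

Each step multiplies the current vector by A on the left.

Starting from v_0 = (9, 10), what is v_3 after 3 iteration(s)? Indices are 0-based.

v_3 = (2, 7)

v_0 = (9, 10).
v_1 = A·v_0 = (7, 0).
v_2 = A·v_1 = (0, 6).
v_3 = A·v_2 = (2, 7).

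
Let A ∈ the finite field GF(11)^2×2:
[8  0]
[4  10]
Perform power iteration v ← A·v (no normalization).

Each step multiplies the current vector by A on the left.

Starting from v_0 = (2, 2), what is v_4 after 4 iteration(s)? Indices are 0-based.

v_0 = (2, 2).
v_1 = A·v_0 = (5, 6).
v_2 = A·v_1 = (7, 3).
v_3 = A·v_2 = (1, 3).
v_4 = A·v_3 = (8, 1).

v_4 = (8, 1)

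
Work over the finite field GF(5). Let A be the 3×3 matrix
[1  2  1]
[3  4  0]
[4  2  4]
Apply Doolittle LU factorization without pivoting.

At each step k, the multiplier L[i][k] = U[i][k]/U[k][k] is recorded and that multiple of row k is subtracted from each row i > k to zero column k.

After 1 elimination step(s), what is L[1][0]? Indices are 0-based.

L[1][0] = 3

k=0: U[0][0]=1
  eliminate (1,0): mult=3, new row 1: (0, 3, 2); set L[1][0]=3
  eliminate (2,0): mult=4, new row 2: (0, 4, 0); set L[2][0]=4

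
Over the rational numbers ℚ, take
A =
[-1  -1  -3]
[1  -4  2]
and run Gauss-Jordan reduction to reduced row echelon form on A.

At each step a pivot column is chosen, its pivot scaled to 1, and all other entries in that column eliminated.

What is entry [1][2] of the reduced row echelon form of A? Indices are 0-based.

[1] R0 /= -1  ⇒  (1, 1, 3)
     R1 -= 1·R0  ⇒  (0, -5, -1)
[2] R1 /= -5  ⇒  (0, 1, 1/5)
     R0 -= 1·R1  ⇒  (1, 0, 14/5)

M[1][2] = 1/5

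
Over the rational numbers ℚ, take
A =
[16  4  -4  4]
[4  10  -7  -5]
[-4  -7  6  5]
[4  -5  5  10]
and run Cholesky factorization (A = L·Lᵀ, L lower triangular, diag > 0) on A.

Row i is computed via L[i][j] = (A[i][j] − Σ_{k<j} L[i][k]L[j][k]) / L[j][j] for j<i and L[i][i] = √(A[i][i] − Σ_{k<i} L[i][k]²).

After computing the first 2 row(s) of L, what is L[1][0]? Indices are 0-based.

L[1][0] = 1

Step 1: L[0][0] = √(16) = 4.
  L[1][0] = (4) / L[0][0] = 1.
Step 2: L[1][1] = √(9) = 3.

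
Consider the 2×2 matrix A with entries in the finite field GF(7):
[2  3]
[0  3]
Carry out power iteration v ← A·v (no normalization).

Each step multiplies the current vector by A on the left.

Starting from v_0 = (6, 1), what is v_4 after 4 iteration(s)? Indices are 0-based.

v_4 = (4, 4)

v_0 = (6, 1).
v_1 = A·v_0 = (1, 3).
v_2 = A·v_1 = (4, 2).
v_3 = A·v_2 = (0, 6).
v_4 = A·v_3 = (4, 4).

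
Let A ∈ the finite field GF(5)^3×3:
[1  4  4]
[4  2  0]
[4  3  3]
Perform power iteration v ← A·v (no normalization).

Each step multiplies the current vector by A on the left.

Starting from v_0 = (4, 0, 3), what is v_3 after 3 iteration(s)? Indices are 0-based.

v_3 = (2, 2, 4)

v_0 = (4, 0, 3).
v_1 = A·v_0 = (1, 1, 0).
v_2 = A·v_1 = (0, 1, 2).
v_3 = A·v_2 = (2, 2, 4).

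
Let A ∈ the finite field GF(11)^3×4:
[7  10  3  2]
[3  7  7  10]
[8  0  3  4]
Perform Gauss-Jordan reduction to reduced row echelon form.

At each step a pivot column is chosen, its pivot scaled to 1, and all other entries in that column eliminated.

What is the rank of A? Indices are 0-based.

[1] R0 /= 7  ⇒  (1, 3, 2, 5)
     R1 -= 3·R0  ⇒  (0, 9, 1, 6)
     R2 -= 8·R0  ⇒  (0, 9, 9, 8)
[2] R1 /= 9  ⇒  (0, 1, 5, 8)
     R0 -= 3·R1  ⇒  (1, 0, 9, 3)
     R2 -= 9·R1  ⇒  (0, 0, 8, 2)
[3] R2 /= 8  ⇒  (0, 0, 1, 3)
     R0 -= 9·R2  ⇒  (1, 0, 0, 9)
     R1 -= 5·R2  ⇒  (0, 1, 0, 4)

rank = 3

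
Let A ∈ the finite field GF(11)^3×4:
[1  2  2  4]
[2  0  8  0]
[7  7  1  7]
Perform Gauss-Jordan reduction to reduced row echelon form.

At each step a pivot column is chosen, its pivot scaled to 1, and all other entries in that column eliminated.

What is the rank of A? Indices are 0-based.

rank = 3

pivot(0,0)=1: scale R0 → (1, 2, 2, 4)
  clear (1,0): R1 −= (2)R0 → (0, 7, 4, 3)
  clear (2,0): R2 −= (7)R0 → (0, 4, 9, 1)
pivot(1,1)=7: scale R1 → (0, 1, 10, 2)
  clear (0,1): R0 −= (2)R1 → (1, 0, 4, 0)
  clear (2,1): R2 −= (4)R1 → (0, 0, 2, 4)
pivot(2,2)=2: scale R2 → (0, 0, 1, 2)
  clear (0,2): R0 −= (4)R2 → (1, 0, 0, 3)
  clear (1,2): R1 −= (10)R2 → (0, 1, 0, 4)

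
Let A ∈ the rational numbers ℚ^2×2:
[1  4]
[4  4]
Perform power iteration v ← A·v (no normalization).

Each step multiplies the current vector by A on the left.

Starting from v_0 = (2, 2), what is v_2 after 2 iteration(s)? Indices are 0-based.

v_0 = (2, 2).
v_1 = A·v_0 = (10, 16).
v_2 = A·v_1 = (74, 104).

v_2 = (74, 104)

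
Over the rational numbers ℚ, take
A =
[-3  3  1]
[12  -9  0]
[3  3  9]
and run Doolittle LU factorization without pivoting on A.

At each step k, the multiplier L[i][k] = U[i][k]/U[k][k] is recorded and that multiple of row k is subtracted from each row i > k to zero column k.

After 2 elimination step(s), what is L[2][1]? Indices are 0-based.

L[2][1] = 2

[col 0] pivot -3
  R1 -= -4*R0 → (0, 3, 4)  (L[1][0] := -4)
  R2 -= -1*R0 → (0, 6, 10)  (L[2][0] := -1)
[col 1] pivot 3
  R2 -= 2*R1 → (0, 0, 2)  (L[2][1] := 2)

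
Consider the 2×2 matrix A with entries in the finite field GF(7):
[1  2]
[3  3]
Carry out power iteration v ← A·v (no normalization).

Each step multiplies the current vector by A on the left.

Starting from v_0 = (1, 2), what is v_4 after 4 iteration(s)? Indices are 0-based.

v_4 = (0, 3)

v_0 = (1, 2).
v_1 = A·v_0 = (5, 2).
v_2 = A·v_1 = (2, 0).
v_3 = A·v_2 = (2, 6).
v_4 = A·v_3 = (0, 3).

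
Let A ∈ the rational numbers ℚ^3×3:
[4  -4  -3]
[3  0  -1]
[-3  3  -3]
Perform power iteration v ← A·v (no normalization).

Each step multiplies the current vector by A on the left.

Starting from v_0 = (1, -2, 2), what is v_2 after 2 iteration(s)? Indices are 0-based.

v_2 = (65, 33, 30)

v_0 = (1, -2, 2).
v_1 = A·v_0 = (6, 1, -15).
v_2 = A·v_1 = (65, 33, 30).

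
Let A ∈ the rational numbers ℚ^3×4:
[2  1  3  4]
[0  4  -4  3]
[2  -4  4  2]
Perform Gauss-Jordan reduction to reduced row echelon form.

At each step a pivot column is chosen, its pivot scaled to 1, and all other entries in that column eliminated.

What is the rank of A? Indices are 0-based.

[1] R0 /= 2  ⇒  (1, 1/2, 3/2, 2)
     R2 -= 2·R0  ⇒  (0, -5, 1, -2)
[2] R1 /= 4  ⇒  (0, 1, -1, 3/4)
     R0 -= 1/2·R1  ⇒  (1, 0, 2, 13/8)
     R2 -= -5·R1  ⇒  (0, 0, -4, 7/4)
[3] R2 /= -4  ⇒  (0, 0, 1, -7/16)
     R0 -= 2·R2  ⇒  (1, 0, 0, 5/2)
     R1 -= -1·R2  ⇒  (0, 1, 0, 5/16)

rank = 3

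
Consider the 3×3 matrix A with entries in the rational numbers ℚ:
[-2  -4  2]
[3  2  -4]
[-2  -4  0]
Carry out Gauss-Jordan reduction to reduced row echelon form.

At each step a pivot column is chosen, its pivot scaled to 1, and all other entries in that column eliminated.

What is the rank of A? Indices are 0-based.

rank = 3

pivot(0,0)=-2: scale R0 → (1, 2, -1)
  clear (1,0): R1 −= (3)R0 → (0, -4, -1)
  clear (2,0): R2 −= (-2)R0 → (0, 0, -2)
pivot(1,1)=-4: scale R1 → (0, 1, 1/4)
  clear (0,1): R0 −= (2)R1 → (1, 0, -3/2)
pivot(2,2)=-2: scale R2 → (0, 0, 1)
  clear (0,2): R0 −= (-3/2)R2 → (1, 0, 0)
  clear (1,2): R1 −= (1/4)R2 → (0, 1, 0)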